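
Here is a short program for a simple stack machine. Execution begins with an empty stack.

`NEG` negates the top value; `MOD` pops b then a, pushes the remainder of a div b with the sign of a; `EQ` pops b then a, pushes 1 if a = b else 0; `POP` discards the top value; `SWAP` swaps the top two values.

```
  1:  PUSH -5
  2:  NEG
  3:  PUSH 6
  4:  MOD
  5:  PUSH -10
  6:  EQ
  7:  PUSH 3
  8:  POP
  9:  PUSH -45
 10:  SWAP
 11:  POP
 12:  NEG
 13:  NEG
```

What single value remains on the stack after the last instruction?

-45

PUSH -5  -> -5
NEG      -> 5
PUSH 6   -> 5 6
MOD      -> 5
PUSH -10 -> 5 -10
EQ       -> 0
PUSH 3   -> 0 3
POP      -> 0
PUSH -45 -> 0 -45
SWAP     -> -45 0
POP      -> -45
NEG      -> 45
NEG      -> -45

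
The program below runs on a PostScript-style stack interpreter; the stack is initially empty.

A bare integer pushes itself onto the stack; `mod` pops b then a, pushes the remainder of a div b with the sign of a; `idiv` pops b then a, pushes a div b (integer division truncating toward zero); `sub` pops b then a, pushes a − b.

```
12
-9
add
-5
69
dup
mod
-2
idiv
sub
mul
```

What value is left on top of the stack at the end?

-15

12   -> 12
-9   -> 12 -9
add  -> 3
-5   -> 3 -5
69   -> 3 -5 69
dup  -> 3 -5 69 69
mod  -> 3 -5 0
-2   -> 3 -5 0 -2
idiv -> 3 -5 0
sub  -> 3 -5
mul  -> -15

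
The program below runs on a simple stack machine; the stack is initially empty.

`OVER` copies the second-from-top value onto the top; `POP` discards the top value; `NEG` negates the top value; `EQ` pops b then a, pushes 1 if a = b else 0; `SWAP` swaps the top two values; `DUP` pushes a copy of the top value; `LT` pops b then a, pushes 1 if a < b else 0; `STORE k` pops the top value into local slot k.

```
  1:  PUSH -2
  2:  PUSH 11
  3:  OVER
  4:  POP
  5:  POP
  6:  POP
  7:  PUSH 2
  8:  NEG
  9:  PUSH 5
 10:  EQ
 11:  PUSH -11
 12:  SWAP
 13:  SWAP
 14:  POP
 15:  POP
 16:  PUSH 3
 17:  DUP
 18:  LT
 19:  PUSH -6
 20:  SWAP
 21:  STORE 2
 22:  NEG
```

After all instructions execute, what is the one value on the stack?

PUSH -2   [-2]
PUSH 11   [-2, 11]
OVER      [-2, 11, -2]
POP       [-2, 11]
POP       [-2]
POP       []
PUSH 2    [2]
NEG       [-2]
PUSH 5    [-2, 5]
EQ        [0]
PUSH -11  [0, -11]
SWAP      [-11, 0]
SWAP      [0, -11]
POP       [0]
POP       []
PUSH 3    [3]
DUP       [3, 3]
LT        [0]
PUSH -6   [0, -6]
SWAP      [-6, 0]
STORE 2   [-6]
NEG       [6]

6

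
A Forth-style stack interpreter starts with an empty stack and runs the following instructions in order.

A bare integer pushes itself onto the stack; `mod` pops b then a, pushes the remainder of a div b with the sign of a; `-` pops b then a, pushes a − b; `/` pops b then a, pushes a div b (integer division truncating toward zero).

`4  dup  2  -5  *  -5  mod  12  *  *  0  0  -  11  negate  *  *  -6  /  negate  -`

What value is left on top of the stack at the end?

4

4      : 4
dup    : 4 4
2      : 4 4 2
-5     : 4 4 2 -5
*      : 4 4 -10
-5     : 4 4 -10 -5
mod    : 4 4 0
12     : 4 4 0 12
*      : 4 4 0
*      : 4 0
0      : 4 0 0
0      : 4 0 0 0
-      : 4 0 0
11     : 4 0 0 11
negate : 4 0 0 -11
*      : 4 0 0
*      : 4 0
-6     : 4 0 -6
/      : 4 0
negate : 4 0
-      : 4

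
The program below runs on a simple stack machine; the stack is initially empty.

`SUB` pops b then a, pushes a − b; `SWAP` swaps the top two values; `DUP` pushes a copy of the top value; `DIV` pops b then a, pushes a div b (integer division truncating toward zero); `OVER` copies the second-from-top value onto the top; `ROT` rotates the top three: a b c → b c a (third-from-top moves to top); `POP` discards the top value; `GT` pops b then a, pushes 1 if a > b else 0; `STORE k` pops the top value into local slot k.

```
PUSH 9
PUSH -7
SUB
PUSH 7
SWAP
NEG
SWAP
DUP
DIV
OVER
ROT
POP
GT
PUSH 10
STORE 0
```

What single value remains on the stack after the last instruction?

1

PUSH 9  → 9
PUSH -7 → 9 -7
SUB     → 16
PUSH 7  → 16 7
SWAP    → 7 16
NEG     → 7 -16
SWAP    → -16 7
DUP     → -16 7 7
DIV     → -16 1
OVER    → -16 1 -16
ROT     → 1 -16 -16
POP     → 1 -16
GT      → 1
PUSH 10 → 1 10
STORE 0 → 1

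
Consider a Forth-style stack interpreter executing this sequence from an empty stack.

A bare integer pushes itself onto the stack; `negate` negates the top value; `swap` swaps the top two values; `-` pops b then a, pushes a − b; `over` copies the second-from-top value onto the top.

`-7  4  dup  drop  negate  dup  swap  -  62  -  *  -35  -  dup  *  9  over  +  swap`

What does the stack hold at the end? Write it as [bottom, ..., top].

-7     : [-7]
4      : [-7, 4]
dup    : [-7, 4, 4]
drop   : [-7, 4]
negate : [-7, -4]
dup    : [-7, -4, -4]
swap   : [-7, -4, -4]
-      : [-7, 0]
62     : [-7, 0, 62]
-      : [-7, -62]
*      : [434]
-35    : [434, -35]
-      : [469]
dup    : [469, 469]
*      : [219961]
9      : [219961, 9]
over   : [219961, 9, 219961]
+      : [219961, 219970]
swap   : [219970, 219961]

[219970, 219961]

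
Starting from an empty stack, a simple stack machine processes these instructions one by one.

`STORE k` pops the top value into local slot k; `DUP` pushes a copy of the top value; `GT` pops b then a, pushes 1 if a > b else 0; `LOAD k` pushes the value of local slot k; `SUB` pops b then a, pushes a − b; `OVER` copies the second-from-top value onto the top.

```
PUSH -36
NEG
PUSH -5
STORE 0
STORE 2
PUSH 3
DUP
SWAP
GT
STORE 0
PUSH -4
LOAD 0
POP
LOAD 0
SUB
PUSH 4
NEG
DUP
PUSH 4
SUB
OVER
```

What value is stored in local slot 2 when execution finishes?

PUSH -36 : -36
NEG      : 36
PUSH -5  : 36 -5
STORE 0  : 36
STORE 2  : (empty)
PUSH 3   : 3
DUP      : 3 3
SWAP     : 3 3
GT       : 0
STORE 0  : (empty)
PUSH -4  : -4
LOAD 0   : -4 0
POP      : -4
LOAD 0   : -4 0
SUB      : -4
PUSH 4   : -4 4
NEG      : -4 -4
DUP      : -4 -4 -4
PUSH 4   : -4 -4 -4 4
SUB      : -4 -4 -8
OVER     : -4 -4 -8 -4

36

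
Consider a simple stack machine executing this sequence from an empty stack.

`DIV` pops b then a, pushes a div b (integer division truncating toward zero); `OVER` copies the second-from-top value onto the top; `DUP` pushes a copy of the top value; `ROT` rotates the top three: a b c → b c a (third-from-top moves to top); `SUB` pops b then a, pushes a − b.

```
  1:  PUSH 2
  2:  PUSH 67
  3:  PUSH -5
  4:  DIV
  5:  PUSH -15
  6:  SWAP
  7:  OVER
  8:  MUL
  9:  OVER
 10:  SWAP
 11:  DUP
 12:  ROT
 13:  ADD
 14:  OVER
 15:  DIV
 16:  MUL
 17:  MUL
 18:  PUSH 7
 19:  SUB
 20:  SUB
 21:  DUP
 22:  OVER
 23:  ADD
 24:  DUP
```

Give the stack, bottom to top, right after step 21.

[9, 9]

PUSH 2    [2]
PUSH 67   [2, 67]
PUSH -5   [2, 67, -5]
DIV       [2, -13]
PUSH -15  [2, -13, -15]
SWAP      [2, -15, -13]
OVER      [2, -15, -13, -15]
MUL       [2, -15, 195]
OVER      [2, -15, 195, -15]
SWAP      [2, -15, -15, 195]
DUP       [2, -15, -15, 195, 195]
ROT       [2, -15, 195, 195, -15]
ADD       [2, -15, 195, 180]
OVER      [2, -15, 195, 180, 195]
DIV       [2, -15, 195, 0]
MUL       [2, -15, 0]
MUL       [2, 0]
PUSH 7    [2, 0, 7]
SUB       [2, -7]
SUB       [9]
DUP       [9, 9]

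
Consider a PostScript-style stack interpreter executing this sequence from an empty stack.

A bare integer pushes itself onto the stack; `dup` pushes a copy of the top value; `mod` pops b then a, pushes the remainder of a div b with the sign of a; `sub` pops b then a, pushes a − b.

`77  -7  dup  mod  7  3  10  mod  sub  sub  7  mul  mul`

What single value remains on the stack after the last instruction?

77  -> [77]
-7  -> [77, -7]
dup -> [77, -7, -7]
mod -> [77, 0]
7   -> [77, 0, 7]
3   -> [77, 0, 7, 3]
10  -> [77, 0, 7, 3, 10]
mod -> [77, 0, 7, 3]
sub -> [77, 0, 4]
sub -> [77, -4]
7   -> [77, -4, 7]
mul -> [77, -28]
mul -> [-2156]

-2156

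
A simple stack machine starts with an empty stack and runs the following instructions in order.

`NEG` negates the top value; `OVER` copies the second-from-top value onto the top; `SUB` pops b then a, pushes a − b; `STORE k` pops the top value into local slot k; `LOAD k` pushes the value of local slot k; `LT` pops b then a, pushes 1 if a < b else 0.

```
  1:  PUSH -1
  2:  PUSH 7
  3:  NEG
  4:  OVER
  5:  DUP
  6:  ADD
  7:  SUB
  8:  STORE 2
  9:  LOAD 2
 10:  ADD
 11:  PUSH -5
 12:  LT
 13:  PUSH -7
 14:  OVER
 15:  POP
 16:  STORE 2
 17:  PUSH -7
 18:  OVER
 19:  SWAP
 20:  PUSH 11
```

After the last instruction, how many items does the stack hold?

PUSH -1 → [-1]
PUSH 7  → [-1, 7]
NEG     → [-1, -7]
OVER    → [-1, -7, -1]
DUP     → [-1, -7, -1, -1]
ADD     → [-1, -7, -2]
SUB     → [-1, -5]
STORE 2 → [-1]
LOAD 2  → [-1, -5]
ADD     → [-6]
PUSH -5 → [-6, -5]
LT      → [1]
PUSH -7 → [1, -7]
OVER    → [1, -7, 1]
POP     → [1, -7]
STORE 2 → [1]
PUSH -7 → [1, -7]
OVER    → [1, -7, 1]
SWAP    → [1, 1, -7]
PUSH 11 → [1, 1, -7, 11]

4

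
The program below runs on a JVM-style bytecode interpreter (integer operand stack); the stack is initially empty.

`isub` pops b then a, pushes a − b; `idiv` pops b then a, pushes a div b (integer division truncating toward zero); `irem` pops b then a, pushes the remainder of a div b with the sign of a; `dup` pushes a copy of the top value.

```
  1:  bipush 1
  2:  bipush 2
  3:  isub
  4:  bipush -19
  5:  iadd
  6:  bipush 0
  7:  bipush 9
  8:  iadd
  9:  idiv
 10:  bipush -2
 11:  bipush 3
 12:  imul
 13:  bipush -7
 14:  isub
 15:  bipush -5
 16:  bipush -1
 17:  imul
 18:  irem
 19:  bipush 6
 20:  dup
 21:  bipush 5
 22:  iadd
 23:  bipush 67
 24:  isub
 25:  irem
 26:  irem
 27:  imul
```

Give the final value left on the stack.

bipush 1    1
bipush 2    1 2
isub        -1
bipush -19  -1 -19
iadd        -20
bipush 0    -20 0
bipush 9    -20 0 9
iadd        -20 9
idiv        -2
bipush -2   -2 -2
bipush 3    -2 -2 3
imul        -2 -6
bipush -7   -2 -6 -7
isub        -2 1
bipush -5   -2 1 -5
bipush -1   -2 1 -5 -1
imul        -2 1 5
irem        -2 1
bipush 6    -2 1 6
dup         -2 1 6 6
bipush 5    -2 1 6 6 5
iadd        -2 1 6 11
bipush 67   -2 1 6 11 67
isub        -2 1 6 -56
irem        -2 1 6
irem        -2 1
imul        -2

-2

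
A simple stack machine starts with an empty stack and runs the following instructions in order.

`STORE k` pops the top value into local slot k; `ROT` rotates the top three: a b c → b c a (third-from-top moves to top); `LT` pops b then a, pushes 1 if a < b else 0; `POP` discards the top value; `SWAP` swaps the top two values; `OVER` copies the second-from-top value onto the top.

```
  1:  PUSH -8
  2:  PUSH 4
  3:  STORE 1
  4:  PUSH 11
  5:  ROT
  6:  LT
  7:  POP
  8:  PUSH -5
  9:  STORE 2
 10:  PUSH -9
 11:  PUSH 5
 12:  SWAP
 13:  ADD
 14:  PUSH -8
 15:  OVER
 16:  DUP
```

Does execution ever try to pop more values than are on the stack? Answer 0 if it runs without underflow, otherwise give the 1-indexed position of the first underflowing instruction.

5

PUSH -8  -8
PUSH 4   -8 4
STORE 1  -8
PUSH 11  -8 11
ROT  — needs 3 operands, stack has 2 → underflow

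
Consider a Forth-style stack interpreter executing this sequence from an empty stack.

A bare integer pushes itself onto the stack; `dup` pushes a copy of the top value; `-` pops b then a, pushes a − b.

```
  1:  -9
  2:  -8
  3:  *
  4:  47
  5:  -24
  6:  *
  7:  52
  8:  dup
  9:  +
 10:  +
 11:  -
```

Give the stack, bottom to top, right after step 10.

[72, -1024]

-9  -> -9
-8  -> -9 -8
*   -> 72
47  -> 72 47
-24 -> 72 47 -24
*   -> 72 -1128
52  -> 72 -1128 52
dup -> 72 -1128 52 52
+   -> 72 -1128 104
+   -> 72 -1024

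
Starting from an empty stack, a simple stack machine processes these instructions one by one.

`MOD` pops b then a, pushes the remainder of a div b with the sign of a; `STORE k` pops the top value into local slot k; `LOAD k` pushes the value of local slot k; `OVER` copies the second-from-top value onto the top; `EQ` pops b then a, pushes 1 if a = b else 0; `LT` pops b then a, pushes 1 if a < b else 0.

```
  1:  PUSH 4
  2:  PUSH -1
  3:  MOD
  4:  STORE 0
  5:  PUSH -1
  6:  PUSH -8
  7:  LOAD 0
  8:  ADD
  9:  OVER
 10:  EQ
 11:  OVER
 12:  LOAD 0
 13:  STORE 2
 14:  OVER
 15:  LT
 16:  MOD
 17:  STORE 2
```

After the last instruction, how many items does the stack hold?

1

PUSH 4   [4]
PUSH -1  [4, -1]
MOD      [0]
STORE 0  []
PUSH -1  [-1]
PUSH -8  [-1, -8]
LOAD 0   [-1, -8, 0]
ADD      [-1, -8]
OVER     [-1, -8, -1]
EQ       [-1, 0]
OVER     [-1, 0, -1]
LOAD 0   [-1, 0, -1, 0]
STORE 2  [-1, 0, -1]
OVER     [-1, 0, -1, 0]
LT       [-1, 0, 1]
MOD      [-1, 0]
STORE 2  [-1]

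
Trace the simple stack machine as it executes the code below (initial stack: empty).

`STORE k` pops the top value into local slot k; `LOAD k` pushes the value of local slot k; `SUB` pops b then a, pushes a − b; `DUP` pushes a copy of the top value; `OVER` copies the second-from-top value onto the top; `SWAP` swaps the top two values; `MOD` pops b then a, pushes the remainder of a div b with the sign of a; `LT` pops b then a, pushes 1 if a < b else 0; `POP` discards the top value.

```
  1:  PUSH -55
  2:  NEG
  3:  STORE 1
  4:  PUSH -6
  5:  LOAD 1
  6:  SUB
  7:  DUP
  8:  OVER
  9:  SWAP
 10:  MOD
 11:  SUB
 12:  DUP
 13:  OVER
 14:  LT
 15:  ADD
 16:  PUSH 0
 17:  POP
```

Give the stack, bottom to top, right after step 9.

[-61, -61, -61]

PUSH -55 → [-55]
NEG      → [55]
STORE 1  → []
PUSH -6  → [-6]
LOAD 1   → [-6, 55]
SUB      → [-61]
DUP      → [-61, -61]
OVER     → [-61, -61, -61]
SWAP     → [-61, -61, -61]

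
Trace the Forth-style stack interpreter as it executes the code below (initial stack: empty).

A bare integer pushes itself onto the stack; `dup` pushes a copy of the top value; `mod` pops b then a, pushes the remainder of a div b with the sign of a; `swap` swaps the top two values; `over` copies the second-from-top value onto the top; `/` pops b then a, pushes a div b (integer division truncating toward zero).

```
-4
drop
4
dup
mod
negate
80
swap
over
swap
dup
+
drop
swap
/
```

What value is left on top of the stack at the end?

1

-4      -4
drop    (empty)
4       4
dup     4 4
mod     0
negate  0
80      0 80
swap    80 0
over    80 0 80
swap    80 80 0
dup     80 80 0 0
+       80 80 0
drop    80 80
swap    80 80
/       1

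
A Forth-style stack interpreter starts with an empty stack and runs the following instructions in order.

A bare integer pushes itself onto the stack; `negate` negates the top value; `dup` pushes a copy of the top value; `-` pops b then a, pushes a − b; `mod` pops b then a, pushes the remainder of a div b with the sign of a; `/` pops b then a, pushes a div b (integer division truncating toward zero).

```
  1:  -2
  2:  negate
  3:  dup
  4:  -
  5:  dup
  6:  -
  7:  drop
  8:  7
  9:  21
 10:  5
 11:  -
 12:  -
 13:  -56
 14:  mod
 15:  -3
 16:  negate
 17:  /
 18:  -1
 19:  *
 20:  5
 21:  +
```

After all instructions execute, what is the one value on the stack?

8

-2     : [-2]
negate : [2]
dup    : [2, 2]
-      : [0]
dup    : [0, 0]
-      : [0]
drop   : []
7      : [7]
21     : [7, 21]
5      : [7, 21, 5]
-      : [7, 16]
-      : [-9]
-56    : [-9, -56]
mod    : [-9]
-3     : [-9, -3]
negate : [-9, 3]
/      : [-3]
-1     : [-3, -1]
*      : [3]
5      : [3, 5]
+      : [8]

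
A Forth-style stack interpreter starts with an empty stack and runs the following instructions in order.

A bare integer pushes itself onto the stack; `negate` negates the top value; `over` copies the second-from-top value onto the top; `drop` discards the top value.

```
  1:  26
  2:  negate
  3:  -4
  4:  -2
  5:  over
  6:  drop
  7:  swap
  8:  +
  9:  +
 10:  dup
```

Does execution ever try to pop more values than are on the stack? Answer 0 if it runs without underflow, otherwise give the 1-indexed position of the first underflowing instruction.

26      26
negate  -26
-4      -26 -4
-2      -26 -4 -2
over    -26 -4 -2 -4
drop    -26 -4 -2
swap    -26 -2 -4
+       -26 -6
+       -32
dup     -32 -32

0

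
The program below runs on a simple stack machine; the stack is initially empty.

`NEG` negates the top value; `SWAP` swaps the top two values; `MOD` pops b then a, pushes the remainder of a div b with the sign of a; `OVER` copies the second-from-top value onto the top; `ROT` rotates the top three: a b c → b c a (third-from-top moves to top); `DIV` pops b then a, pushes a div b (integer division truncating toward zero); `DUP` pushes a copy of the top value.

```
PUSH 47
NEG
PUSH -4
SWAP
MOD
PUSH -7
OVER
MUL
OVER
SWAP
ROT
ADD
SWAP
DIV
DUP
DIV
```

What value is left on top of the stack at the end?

PUSH 47  47
NEG      -47
PUSH -4  -47 -4
SWAP     -4 -47
MOD      -4
PUSH -7  -4 -7
OVER     -4 -7 -4
MUL      -4 28
OVER     -4 28 -4
SWAP     -4 -4 28
ROT      -4 28 -4
ADD      -4 24
SWAP     24 -4
DIV      -6
DUP      -6 -6
DIV      1

1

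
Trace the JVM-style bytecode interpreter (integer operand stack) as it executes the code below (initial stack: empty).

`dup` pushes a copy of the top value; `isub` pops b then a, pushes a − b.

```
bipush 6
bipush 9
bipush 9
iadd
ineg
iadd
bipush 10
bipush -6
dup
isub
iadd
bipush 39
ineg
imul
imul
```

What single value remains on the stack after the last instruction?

4680

bipush 6  -> 6
bipush 9  -> 6 9
bipush 9  -> 6 9 9
iadd      -> 6 18
ineg      -> 6 -18
iadd      -> -12
bipush 10 -> -12 10
bipush -6 -> -12 10 -6
dup       -> -12 10 -6 -6
isub      -> -12 10 0
iadd      -> -12 10
bipush 39 -> -12 10 39
ineg      -> -12 10 -39
imul      -> -12 -390
imul      -> 4680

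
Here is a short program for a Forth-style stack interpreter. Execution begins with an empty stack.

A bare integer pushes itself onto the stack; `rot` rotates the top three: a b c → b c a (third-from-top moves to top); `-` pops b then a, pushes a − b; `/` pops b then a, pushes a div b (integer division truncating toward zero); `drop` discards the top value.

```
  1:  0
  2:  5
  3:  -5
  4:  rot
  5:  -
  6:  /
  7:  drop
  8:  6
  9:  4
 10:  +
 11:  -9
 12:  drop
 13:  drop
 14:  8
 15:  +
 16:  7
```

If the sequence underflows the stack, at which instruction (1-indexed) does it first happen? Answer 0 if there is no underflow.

15

0    -> [0]
5    -> [0, 5]
-5   -> [0, 5, -5]
rot  -> [5, -5, 0]
-    -> [5, -5]
/    -> [-1]
drop -> []
6    -> [6]
4    -> [6, 4]
+    -> [10]
-9   -> [10, -9]
drop -> [10]
drop -> []
8    -> [8]
+  — needs 2 operands, stack has 1 → underflow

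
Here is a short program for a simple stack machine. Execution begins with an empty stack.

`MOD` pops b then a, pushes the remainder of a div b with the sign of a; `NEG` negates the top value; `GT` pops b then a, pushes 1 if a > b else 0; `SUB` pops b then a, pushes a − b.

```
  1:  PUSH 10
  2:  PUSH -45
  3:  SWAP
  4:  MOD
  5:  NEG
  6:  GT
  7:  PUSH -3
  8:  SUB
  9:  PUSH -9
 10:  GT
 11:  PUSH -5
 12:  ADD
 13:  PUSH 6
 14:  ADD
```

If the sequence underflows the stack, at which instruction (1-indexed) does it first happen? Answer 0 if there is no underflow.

6

PUSH 10  -> [10]
PUSH -45 -> [10, -45]
SWAP     -> [-45, 10]
MOD      -> [-5]
NEG      -> [5]
GT  — needs 2 operands, stack has 1 → underflow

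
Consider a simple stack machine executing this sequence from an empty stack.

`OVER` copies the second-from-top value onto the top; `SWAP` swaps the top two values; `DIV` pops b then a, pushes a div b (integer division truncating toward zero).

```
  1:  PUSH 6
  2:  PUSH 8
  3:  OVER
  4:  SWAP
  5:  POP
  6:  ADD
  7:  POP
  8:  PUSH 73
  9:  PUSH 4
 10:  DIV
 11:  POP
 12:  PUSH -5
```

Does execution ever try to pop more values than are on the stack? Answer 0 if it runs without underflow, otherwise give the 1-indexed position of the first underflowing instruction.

PUSH 6   6
PUSH 8   6 8
OVER     6 8 6
SWAP     6 6 8
POP      6 6
ADD      12
POP      (empty)
PUSH 73  73
PUSH 4   73 4
DIV      18
POP      (empty)
PUSH -5  -5

0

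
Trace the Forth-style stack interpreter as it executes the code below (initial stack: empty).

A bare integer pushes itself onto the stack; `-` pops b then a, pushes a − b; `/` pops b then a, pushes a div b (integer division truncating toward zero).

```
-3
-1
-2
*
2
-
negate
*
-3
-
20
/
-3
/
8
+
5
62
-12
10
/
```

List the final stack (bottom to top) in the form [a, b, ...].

[8, 5, 62, -1]

-3     : -3
-1     : -3 -1
-2     : -3 -1 -2
*      : -3 2
2      : -3 2 2
-      : -3 0
negate : -3 0
*      : 0
-3     : 0 -3
-      : 3
20     : 3 20
/      : 0
-3     : 0 -3
/      : 0
8      : 0 8
+      : 8
5      : 8 5
62     : 8 5 62
-12    : 8 5 62 -12
10     : 8 5 62 -12 10
/      : 8 5 62 -1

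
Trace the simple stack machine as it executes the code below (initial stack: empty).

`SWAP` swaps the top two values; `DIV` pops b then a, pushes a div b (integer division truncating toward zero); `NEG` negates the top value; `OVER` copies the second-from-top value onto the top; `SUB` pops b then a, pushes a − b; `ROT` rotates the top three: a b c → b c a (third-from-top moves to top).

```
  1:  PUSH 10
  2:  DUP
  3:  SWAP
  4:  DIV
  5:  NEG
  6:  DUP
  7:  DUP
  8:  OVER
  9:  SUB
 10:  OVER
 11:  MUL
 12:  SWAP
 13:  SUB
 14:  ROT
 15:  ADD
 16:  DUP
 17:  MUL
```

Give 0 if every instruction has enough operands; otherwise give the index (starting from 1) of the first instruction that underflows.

14

PUSH 10  10
DUP      10 10
SWAP     10 10
DIV      1
NEG      -1
DUP      -1 -1
DUP      -1 -1 -1
OVER     -1 -1 -1 -1
SUB      -1 -1 0
OVER     -1 -1 0 -1
MUL      -1 -1 0
SWAP     -1 0 -1
SUB      -1 1
ROT  — needs 3 operands, stack has 2 → underflow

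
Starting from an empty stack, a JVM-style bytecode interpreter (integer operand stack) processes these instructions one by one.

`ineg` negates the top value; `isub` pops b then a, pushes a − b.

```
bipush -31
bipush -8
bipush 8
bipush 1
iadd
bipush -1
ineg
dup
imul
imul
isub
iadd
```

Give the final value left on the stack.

bipush -31 → [-31]
bipush -8  → [-31, -8]
bipush 8   → [-31, -8, 8]
bipush 1   → [-31, -8, 8, 1]
iadd       → [-31, -8, 9]
bipush -1  → [-31, -8, 9, -1]
ineg       → [-31, -8, 9, 1]
dup        → [-31, -8, 9, 1, 1]
imul       → [-31, -8, 9, 1]
imul       → [-31, -8, 9]
isub       → [-31, -17]
iadd       → [-48]

-48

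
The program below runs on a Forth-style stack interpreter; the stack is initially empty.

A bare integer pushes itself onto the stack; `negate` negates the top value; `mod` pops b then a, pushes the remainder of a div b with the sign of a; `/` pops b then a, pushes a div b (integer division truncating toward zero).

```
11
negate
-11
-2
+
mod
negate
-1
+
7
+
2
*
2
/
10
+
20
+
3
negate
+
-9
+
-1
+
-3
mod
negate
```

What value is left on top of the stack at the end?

-1

11     → 11
negate → -11
-11    → -11 -11
-2     → -11 -11 -2
+      → -11 -13
mod    → -11
negate → 11
-1     → 11 -1
+      → 10
7      → 10 7
+      → 17
2      → 17 2
*      → 34
2      → 34 2
/      → 17
10     → 17 10
+      → 27
20     → 27 20
+      → 47
3      → 47 3
negate → 47 -3
+      → 44
-9     → 44 -9
+      → 35
-1     → 35 -1
+      → 34
-3     → 34 -3
mod    → 1
negate → -1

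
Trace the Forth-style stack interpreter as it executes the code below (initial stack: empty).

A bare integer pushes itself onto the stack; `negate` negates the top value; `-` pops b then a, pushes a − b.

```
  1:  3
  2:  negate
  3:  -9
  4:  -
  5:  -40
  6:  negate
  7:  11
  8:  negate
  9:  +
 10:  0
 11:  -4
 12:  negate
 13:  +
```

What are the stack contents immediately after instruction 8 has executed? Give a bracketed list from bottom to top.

[6, 40, -11]

3      : 3
negate : -3
-9     : -3 -9
-      : 6
-40    : 6 -40
negate : 6 40
11     : 6 40 11
negate : 6 40 -11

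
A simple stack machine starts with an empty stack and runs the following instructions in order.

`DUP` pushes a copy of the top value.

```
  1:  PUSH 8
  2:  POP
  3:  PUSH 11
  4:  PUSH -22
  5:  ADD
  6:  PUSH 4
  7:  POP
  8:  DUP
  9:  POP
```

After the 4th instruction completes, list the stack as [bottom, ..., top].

[11, -22]

PUSH 8   : [8]
POP      : []
PUSH 11  : [11]
PUSH -22 : [11, -22]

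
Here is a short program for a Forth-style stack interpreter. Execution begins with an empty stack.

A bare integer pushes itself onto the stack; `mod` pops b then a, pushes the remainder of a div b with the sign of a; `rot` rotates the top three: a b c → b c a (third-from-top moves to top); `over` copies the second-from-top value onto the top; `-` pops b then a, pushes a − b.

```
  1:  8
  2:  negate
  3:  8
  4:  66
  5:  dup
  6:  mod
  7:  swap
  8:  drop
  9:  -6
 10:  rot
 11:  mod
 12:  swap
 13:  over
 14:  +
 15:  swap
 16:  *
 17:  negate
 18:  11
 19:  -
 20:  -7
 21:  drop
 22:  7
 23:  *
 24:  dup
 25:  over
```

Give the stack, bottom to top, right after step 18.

[-36, 11]

8      : [8]
negate : [-8]
8      : [-8, 8]
66     : [-8, 8, 66]
dup    : [-8, 8, 66, 66]
mod    : [-8, 8, 0]
swap   : [-8, 0, 8]
drop   : [-8, 0]
-6     : [-8, 0, -6]
rot    : [0, -6, -8]
mod    : [0, -6]
swap   : [-6, 0]
over   : [-6, 0, -6]
+      : [-6, -6]
swap   : [-6, -6]
*      : [36]
negate : [-36]
11     : [-36, 11]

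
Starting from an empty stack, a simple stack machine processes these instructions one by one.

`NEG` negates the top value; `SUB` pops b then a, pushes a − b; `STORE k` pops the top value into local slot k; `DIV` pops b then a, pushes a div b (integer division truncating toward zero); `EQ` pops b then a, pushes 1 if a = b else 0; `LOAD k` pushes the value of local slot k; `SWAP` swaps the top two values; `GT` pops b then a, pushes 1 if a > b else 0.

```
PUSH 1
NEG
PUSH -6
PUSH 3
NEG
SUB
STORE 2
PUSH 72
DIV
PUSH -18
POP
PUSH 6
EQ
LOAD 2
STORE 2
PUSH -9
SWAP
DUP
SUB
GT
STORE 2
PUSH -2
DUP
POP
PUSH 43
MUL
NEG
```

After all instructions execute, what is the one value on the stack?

86

PUSH 1   -> [1]
NEG      -> [-1]
PUSH -6  -> [-1, -6]
PUSH 3   -> [-1, -6, 3]
NEG      -> [-1, -6, -3]
SUB      -> [-1, -3]
STORE 2  -> [-1]
PUSH 72  -> [-1, 72]
DIV      -> [0]
PUSH -18 -> [0, -18]
POP      -> [0]
PUSH 6   -> [0, 6]
EQ       -> [0]
LOAD 2   -> [0, -3]
STORE 2  -> [0]
PUSH -9  -> [0, -9]
SWAP     -> [-9, 0]
DUP      -> [-9, 0, 0]
SUB      -> [-9, 0]
GT       -> [0]
STORE 2  -> []
PUSH -2  -> [-2]
DUP      -> [-2, -2]
POP      -> [-2]
PUSH 43  -> [-2, 43]
MUL      -> [-86]
NEG      -> [86]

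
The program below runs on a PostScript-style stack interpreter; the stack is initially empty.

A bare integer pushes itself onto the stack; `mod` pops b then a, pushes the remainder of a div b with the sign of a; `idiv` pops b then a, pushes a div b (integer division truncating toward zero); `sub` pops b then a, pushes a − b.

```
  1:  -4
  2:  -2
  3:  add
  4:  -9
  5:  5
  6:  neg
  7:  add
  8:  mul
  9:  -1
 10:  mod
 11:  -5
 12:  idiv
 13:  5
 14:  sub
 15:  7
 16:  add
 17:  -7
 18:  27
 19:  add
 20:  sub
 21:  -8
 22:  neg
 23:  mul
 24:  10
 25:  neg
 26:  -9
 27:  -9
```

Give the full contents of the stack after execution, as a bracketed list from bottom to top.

-4   → [-4]
-2   → [-4, -2]
add  → [-6]
-9   → [-6, -9]
5    → [-6, -9, 5]
neg  → [-6, -9, -5]
add  → [-6, -14]
mul  → [84]
-1   → [84, -1]
mod  → [0]
-5   → [0, -5]
idiv → [0]
5    → [0, 5]
sub  → [-5]
7    → [-5, 7]
add  → [2]
-7   → [2, -7]
27   → [2, -7, 27]
add  → [2, 20]
sub  → [-18]
-8   → [-18, -8]
neg  → [-18, 8]
mul  → [-144]
10   → [-144, 10]
neg  → [-144, -10]
-9   → [-144, -10, -9]
-9   → [-144, -10, -9, -9]

[-144, -10, -9, -9]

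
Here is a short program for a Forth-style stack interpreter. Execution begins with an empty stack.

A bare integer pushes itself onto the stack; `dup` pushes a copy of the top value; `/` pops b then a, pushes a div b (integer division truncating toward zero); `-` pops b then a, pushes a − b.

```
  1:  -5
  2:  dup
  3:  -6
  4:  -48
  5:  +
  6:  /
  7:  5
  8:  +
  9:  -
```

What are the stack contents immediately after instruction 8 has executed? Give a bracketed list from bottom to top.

[-5, 5]

-5  : -5
dup : -5 -5
-6  : -5 -5 -6
-48 : -5 -5 -6 -48
+   : -5 -5 -54
/   : -5 0
5   : -5 0 5
+   : -5 5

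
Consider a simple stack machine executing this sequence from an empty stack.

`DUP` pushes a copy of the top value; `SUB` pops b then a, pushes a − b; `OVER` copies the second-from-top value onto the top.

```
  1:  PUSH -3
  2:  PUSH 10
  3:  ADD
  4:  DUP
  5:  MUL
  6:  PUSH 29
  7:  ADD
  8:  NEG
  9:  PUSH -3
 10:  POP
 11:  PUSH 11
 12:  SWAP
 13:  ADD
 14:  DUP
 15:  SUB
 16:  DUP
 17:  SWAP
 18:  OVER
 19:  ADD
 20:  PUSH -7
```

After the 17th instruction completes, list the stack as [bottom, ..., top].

PUSH -3 → -3
PUSH 10 → -3 10
ADD     → 7
DUP     → 7 7
MUL     → 49
PUSH 29 → 49 29
ADD     → 78
NEG     → -78
PUSH -3 → -78 -3
POP     → -78
PUSH 11 → -78 11
SWAP    → 11 -78
ADD     → -67
DUP     → -67 -67
SUB     → 0
DUP     → 0 0
SWAP    → 0 0

[0, 0]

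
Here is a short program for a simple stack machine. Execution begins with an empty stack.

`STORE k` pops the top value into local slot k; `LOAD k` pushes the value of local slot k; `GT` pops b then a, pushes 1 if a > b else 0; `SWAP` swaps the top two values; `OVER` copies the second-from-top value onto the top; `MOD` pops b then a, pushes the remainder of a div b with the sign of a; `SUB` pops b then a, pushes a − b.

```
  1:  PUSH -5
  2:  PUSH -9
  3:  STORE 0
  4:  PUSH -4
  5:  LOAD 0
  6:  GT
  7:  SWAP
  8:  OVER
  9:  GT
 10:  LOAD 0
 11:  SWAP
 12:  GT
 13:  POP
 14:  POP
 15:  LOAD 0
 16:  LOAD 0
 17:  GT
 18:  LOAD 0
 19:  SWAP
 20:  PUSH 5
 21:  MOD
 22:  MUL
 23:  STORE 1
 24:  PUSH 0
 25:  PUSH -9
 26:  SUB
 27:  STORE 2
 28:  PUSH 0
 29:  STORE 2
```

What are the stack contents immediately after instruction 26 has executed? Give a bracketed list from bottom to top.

[9]

PUSH -5 : -5
PUSH -9 : -5 -9
STORE 0 : -5
PUSH -4 : -5 -4
LOAD 0  : -5 -4 -9
GT      : -5 1
SWAP    : 1 -5
OVER    : 1 -5 1
GT      : 1 0
LOAD 0  : 1 0 -9
SWAP    : 1 -9 0
GT      : 1 0
POP     : 1
POP     : (empty)
LOAD 0  : -9
LOAD 0  : -9 -9
GT      : 0
LOAD 0  : 0 -9
SWAP    : -9 0
PUSH 5  : -9 0 5
MOD     : -9 0
MUL     : 0
STORE 1 : (empty)
PUSH 0  : 0
PUSH -9 : 0 -9
SUB     : 9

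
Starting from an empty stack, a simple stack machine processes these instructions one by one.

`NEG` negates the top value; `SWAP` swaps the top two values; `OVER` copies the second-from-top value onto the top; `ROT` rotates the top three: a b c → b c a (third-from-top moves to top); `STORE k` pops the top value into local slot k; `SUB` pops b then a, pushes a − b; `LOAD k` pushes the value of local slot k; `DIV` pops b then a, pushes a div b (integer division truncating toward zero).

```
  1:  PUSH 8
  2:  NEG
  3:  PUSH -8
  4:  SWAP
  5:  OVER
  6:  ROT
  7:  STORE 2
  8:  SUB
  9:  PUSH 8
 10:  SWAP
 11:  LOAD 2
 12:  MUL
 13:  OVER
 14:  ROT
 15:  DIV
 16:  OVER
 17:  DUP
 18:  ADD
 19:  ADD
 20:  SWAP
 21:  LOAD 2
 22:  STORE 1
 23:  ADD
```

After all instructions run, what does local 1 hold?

PUSH 8  : [8]
NEG     : [-8]
PUSH -8 : [-8, -8]
SWAP    : [-8, -8]
OVER    : [-8, -8, -8]
ROT     : [-8, -8, -8]
STORE 2 : [-8, -8]
SUB     : [0]
PUSH 8  : [0, 8]
SWAP    : [8, 0]
LOAD 2  : [8, 0, -8]
MUL     : [8, 0]
OVER    : [8, 0, 8]
ROT     : [0, 8, 8]
DIV     : [0, 1]
OVER    : [0, 1, 0]
DUP     : [0, 1, 0, 0]
ADD     : [0, 1, 0]
ADD     : [0, 1]
SWAP    : [1, 0]
LOAD 2  : [1, 0, -8]
STORE 1 : [1, 0]
ADD     : [1]

-8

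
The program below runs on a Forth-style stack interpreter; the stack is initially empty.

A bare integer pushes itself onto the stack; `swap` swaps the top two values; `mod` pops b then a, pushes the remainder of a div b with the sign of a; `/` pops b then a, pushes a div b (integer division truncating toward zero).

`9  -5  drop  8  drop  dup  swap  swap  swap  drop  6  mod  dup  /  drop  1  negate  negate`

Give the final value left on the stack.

1

9      → [9]
-5     → [9, -5]
drop   → [9]
8      → [9, 8]
drop   → [9]
dup    → [9, 9]
swap   → [9, 9]
swap   → [9, 9]
swap   → [9, 9]
drop   → [9]
6      → [9, 6]
mod    → [3]
dup    → [3, 3]
/      → [1]
drop   → []
1      → [1]
negate → [-1]
negate → [1]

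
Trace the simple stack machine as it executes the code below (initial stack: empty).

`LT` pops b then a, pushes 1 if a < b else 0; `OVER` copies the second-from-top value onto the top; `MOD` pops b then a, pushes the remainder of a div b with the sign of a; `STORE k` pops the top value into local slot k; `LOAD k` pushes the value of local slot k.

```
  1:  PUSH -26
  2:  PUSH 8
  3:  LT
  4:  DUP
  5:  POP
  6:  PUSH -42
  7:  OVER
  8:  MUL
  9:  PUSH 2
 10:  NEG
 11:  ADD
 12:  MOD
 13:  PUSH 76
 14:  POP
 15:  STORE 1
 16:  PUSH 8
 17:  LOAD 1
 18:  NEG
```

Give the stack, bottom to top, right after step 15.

PUSH -26 : [-26]
PUSH 8   : [-26, 8]
LT       : [1]
DUP      : [1, 1]
POP      : [1]
PUSH -42 : [1, -42]
OVER     : [1, -42, 1]
MUL      : [1, -42]
PUSH 2   : [1, -42, 2]
NEG      : [1, -42, -2]
ADD      : [1, -44]
MOD      : [1]
PUSH 76  : [1, 76]
POP      : [1]
STORE 1  : []

[]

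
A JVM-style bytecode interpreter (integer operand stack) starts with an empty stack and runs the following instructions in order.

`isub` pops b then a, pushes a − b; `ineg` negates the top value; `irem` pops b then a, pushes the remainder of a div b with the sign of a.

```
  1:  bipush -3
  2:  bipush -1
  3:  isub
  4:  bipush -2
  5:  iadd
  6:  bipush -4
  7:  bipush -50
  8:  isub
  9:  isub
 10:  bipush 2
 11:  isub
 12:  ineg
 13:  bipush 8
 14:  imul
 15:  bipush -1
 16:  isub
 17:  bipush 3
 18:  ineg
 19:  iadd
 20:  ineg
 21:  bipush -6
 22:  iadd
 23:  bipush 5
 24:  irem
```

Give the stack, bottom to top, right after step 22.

[-420]

bipush -3  : -3
bipush -1  : -3 -1
isub       : -2
bipush -2  : -2 -2
iadd       : -4
bipush -4  : -4 -4
bipush -50 : -4 -4 -50
isub       : -4 46
isub       : -50
bipush 2   : -50 2
isub       : -52
ineg       : 52
bipush 8   : 52 8
imul       : 416
bipush -1  : 416 -1
isub       : 417
bipush 3   : 417 3
ineg       : 417 -3
iadd       : 414
ineg       : -414
bipush -6  : -414 -6
iadd       : -420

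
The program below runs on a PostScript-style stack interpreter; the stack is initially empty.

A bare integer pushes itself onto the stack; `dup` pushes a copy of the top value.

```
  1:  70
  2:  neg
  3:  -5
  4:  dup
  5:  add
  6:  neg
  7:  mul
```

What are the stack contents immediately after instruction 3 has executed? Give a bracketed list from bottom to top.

70  → [70]
neg → [-70]
-5  → [-70, -5]

[-70, -5]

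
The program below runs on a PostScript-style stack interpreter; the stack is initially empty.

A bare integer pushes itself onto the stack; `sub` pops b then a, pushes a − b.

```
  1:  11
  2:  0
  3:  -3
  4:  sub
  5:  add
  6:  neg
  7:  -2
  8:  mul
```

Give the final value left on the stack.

28

11  -> 11
0   -> 11 0
-3  -> 11 0 -3
sub -> 11 3
add -> 14
neg -> -14
-2  -> -14 -2
mul -> 28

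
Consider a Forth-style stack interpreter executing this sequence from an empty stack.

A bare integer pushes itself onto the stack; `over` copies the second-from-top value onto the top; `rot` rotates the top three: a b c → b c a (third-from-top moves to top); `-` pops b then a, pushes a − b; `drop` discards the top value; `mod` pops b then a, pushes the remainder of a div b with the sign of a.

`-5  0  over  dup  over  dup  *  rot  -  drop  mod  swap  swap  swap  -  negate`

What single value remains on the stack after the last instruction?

-5

-5      -5
0       -5 0
over    -5 0 -5
dup     -5 0 -5 -5
over    -5 0 -5 -5 -5
dup     -5 0 -5 -5 -5 -5
*       -5 0 -5 -5 25
rot     -5 0 -5 25 -5
-       -5 0 -5 30
drop    -5 0 -5
mod     -5 0
swap    0 -5
swap    -5 0
swap    0 -5
-       5
negate  -5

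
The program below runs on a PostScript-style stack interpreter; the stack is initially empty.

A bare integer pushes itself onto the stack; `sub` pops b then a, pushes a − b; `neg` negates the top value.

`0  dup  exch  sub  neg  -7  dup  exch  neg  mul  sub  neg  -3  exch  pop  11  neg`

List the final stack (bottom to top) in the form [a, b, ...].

[-3, -11]

0     [0]
dup   [0, 0]
exch  [0, 0]
sub   [0]
neg   [0]
-7    [0, -7]
dup   [0, -7, -7]
exch  [0, -7, -7]
neg   [0, -7, 7]
mul   [0, -49]
sub   [49]
neg   [-49]
-3    [-49, -3]
exch  [-3, -49]
pop   [-3]
11    [-3, 11]
neg   [-3, -11]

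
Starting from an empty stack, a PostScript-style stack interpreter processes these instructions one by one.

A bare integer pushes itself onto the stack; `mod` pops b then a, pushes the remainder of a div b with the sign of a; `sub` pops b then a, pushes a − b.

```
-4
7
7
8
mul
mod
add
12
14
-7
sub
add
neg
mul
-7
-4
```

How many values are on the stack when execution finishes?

-4  → -4
7   → -4 7
7   → -4 7 7
8   → -4 7 7 8
mul → -4 7 56
mod → -4 7
add → 3
12  → 3 12
14  → 3 12 14
-7  → 3 12 14 -7
sub → 3 12 21
add → 3 33
neg → 3 -33
mul → -99
-7  → -99 -7
-4  → -99 -7 -4

3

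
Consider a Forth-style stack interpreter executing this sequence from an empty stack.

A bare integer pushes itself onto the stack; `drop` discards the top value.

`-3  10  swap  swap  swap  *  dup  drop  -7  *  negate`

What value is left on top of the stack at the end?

-210

-3     → [-3]
10     → [-3, 10]
swap   → [10, -3]
swap   → [-3, 10]
swap   → [10, -3]
*      → [-30]
dup    → [-30, -30]
drop   → [-30]
-7     → [-30, -7]
*      → [210]
negate → [-210]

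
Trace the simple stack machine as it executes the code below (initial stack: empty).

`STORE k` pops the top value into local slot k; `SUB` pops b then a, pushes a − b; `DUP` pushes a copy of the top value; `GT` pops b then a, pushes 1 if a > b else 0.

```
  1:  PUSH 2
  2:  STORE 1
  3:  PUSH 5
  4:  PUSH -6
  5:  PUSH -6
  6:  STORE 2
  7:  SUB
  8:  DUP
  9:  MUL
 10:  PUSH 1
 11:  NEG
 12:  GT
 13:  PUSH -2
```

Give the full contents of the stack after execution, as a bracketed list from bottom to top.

[1, -2]

PUSH 2   2
STORE 1  (empty)
PUSH 5   5
PUSH -6  5 -6
PUSH -6  5 -6 -6
STORE 2  5 -6
SUB      11
DUP      11 11
MUL      121
PUSH 1   121 1
NEG      121 -1
GT       1
PUSH -2  1 -2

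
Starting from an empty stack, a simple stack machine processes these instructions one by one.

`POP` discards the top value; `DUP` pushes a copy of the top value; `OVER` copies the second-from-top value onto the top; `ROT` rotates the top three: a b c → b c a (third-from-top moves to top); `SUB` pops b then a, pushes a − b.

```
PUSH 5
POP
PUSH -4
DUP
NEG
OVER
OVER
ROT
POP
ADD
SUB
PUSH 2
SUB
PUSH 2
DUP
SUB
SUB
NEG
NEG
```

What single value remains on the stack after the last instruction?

-6

PUSH 5  → [5]
POP     → []
PUSH -4 → [-4]
DUP     → [-4, -4]
NEG     → [-4, 4]
OVER    → [-4, 4, -4]
OVER    → [-4, 4, -4, 4]
ROT     → [-4, -4, 4, 4]
POP     → [-4, -4, 4]
ADD     → [-4, 0]
SUB     → [-4]
PUSH 2  → [-4, 2]
SUB     → [-6]
PUSH 2  → [-6, 2]
DUP     → [-6, 2, 2]
SUB     → [-6, 0]
SUB     → [-6]
NEG     → [6]
NEG     → [-6]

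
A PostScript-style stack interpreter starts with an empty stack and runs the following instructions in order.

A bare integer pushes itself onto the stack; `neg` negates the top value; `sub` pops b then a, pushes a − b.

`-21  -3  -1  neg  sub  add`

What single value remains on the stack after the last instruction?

-25

-21 -> [-21]
-3  -> [-21, -3]
-1  -> [-21, -3, -1]
neg -> [-21, -3, 1]
sub -> [-21, -4]
add -> [-25]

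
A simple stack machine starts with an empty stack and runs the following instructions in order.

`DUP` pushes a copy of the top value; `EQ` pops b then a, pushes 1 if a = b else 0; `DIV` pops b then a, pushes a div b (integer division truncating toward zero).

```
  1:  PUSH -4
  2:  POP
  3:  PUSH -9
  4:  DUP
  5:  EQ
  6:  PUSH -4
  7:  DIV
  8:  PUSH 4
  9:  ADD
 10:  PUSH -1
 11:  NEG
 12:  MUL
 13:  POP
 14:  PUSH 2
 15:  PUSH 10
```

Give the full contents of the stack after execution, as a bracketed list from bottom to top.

[2, 10]

PUSH -4  [-4]
POP      []
PUSH -9  [-9]
DUP      [-9, -9]
EQ       [1]
PUSH -4  [1, -4]
DIV      [0]
PUSH 4   [0, 4]
ADD      [4]
PUSH -1  [4, -1]
NEG      [4, 1]
MUL      [4]
POP      []
PUSH 2   [2]
PUSH 10  [2, 10]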